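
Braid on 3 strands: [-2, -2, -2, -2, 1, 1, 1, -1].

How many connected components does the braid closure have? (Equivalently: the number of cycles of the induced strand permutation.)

3

Derivation:
Track the strand permutation on 3 strands, starting from identity.
  step 1: s2^-1 swaps positions 2,3 -> [1 3 2]
  step 2: s2^-1 swaps positions 2,3 -> [1 2 3]
  step 3: s2^-1 swaps positions 2,3 -> [1 3 2]
  step 4: s2^-1 swaps positions 2,3 -> [1 2 3]
  step 5: s1 swaps positions 1,2 -> [2 1 3]
  step 6: s1 swaps positions 1,2 -> [1 2 3]
  step 7: s1 swaps positions 1,2 -> [2 1 3]
  step 8: s1^-1 swaps positions 1,2 -> [1 2 3]
Final permutation (position -> original strand): [1 2 3]
Closure components = cycle count of this permutation = 3.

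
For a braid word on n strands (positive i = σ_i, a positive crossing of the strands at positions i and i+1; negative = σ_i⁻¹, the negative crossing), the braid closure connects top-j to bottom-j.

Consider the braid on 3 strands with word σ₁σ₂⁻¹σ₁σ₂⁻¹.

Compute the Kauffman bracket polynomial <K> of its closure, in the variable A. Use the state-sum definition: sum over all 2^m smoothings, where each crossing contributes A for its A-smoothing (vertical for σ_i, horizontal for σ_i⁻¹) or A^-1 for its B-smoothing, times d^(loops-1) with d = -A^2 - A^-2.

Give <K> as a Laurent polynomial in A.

A^8 - A^4 + 1 - A^-4 + A^-8

Derivation:
Braid: s1 s2^-1 s1 s2^-1 on 3 strands, 4 crossings.
Writhe w = (#positive) - (#negative) = 2 - 2 = 0.
State-sum expansion of <K>. There are 2^4 = 16 states.
Each crossing splits two ways (0=vertical, 1=horizontal). The state's weight is A^(#A-smoothings - #B-smoothings) * d^(loops - 1).
  state 0000: A-exp=+0, loops=3, term = A^0 * d^2
  state 0001: A-exp=+2, loops=2, term = A^2 * d^1
  state 0010: A-exp=-2, loops=2, term = A^-2 * d^1
  state 0011: A-exp=+0, loops=1, term = A^0 * d^0
  state 0100: A-exp=+2, loops=2, term = A^2 * d^1
  state 0101: A-exp=+4, loops=3, term = A^4 * d^2
  state 0110: A-exp=+0, loops=1, term = A^0 * d^0
  state 0111: A-exp=+2, loops=2, term = A^2 * d^1
  state 1000: A-exp=-2, loops=2, term = A^-2 * d^1
  state 1001: A-exp=+0, loops=1, term = A^0 * d^0
  state 1010: A-exp=-4, loops=3, term = A^-4 * d^2
  state 1011: A-exp=-2, loops=2, term = A^-2 * d^1
  state 1100: A-exp=+0, loops=1, term = A^0 * d^0
  state 1101: A-exp=+2, loops=2, term = A^2 * d^1
  state 1110: A-exp=-2, loops=2, term = A^-2 * d^1
  state 1111: A-exp=+0, loops=1, term = A^0 * d^0
Collect the terms by A-exponent (count of states per loop number):
Powers of d = -A^2 - A^-2: d^2 = A^4 + 2 + A^-4.
  A^4 * (d^2) = A^8 + 2*A^4 + 1
  A^2 * (4*d) = -4*A^4 - 4
  A^0 * (5 + d^2) = A^4 + 7 + A^-4
  A^-2 * (4*d) = -4 - 4*A^-4
  A^-4 * (d^2) = 1 + 2*A^-4 + A^-8
Summing the groups: <K> = A^8 - A^4 + 1 - A^-4 + A^-8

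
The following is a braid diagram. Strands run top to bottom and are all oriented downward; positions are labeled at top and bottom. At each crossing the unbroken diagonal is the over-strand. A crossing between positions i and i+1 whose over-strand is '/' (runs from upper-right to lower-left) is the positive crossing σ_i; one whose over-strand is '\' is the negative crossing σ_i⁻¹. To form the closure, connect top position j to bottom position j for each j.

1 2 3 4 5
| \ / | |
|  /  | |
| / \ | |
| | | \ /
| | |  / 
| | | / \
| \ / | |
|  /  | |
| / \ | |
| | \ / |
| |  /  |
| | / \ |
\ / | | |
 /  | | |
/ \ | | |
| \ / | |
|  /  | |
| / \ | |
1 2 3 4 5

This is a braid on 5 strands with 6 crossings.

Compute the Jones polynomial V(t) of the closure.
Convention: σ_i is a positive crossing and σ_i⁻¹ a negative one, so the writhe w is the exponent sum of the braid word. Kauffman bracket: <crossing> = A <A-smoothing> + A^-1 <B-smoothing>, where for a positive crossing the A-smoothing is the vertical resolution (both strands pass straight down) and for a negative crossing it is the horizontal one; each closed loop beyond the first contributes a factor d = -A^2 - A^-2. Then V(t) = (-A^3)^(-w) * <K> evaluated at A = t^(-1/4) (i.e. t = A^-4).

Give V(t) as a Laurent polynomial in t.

-t^4 + t^3 + t

Derivation:
Reading the diagram top to bottom ('/'-over between positions i,i+1 = s_i, '\'-over = s_i^-1): braid word = s2 s4 s2 s3 s1 s2.
Braid: s2 s4 s2 s3 s1 s2 on 5 strands, 6 crossings.
Writhe w = (#positive) - (#negative) = 6 - 0 = 6.
State-sum expansion of <K>. There are 2^6 = 64 states.
Smooth each crossing (0=||, 1=⌣⌢); contribution A^(Σ sign_k(1-2s_k)) * d^(L-1).
Tabulate the states by total A-exponent and number of loops L (A-exp: L × count):
  A^6: L=5 ×1
  A^4: L=4 ×6
  A^2: L=3 ×12, L=5 ×3
  A^0: L=2 ×10, L=4 ×9, L=6 ×1
  A^-2: L=1 ×3, L=3 ×9, L=5 ×3
  A^-4: L=2 ×3, L=4 ×3
  A^-6: L=3 ×1
Each group contributes A^e * Σ count * d^(L-1):
Powers of d = -A^2 - A^-2: d^2 = A^4 + 2 + A^-4; d^3 = -A^6 - 3*A^2 - 3*A^-2 - A^-6; d^4 = A^8 + 4*A^4 + 6 + 4*A^-4 + A^-8; d^5 = -A^10 - 5*A^6 - 10*A^2 - 10*A^-2 - 5*A^-6 - A^-10.
  A^6 * (d^4) = A^14 + 4*A^10 + 6*A^6 + 4*A^2 + A^-2
  A^4 * (6*d^3) = -6*A^10 - 18*A^6 - 18*A^2 - 6*A^-2
  A^2 * (12*d^2 + 3*d^4) = 3*A^10 + 24*A^6 + 42*A^2 + 24*A^-2 + 3*A^-6
  A^0 * (10*d + 9*d^3 + d^5) = -A^10 - 14*A^6 - 47*A^2 - 47*A^-2 - 14*A^-6 - A^-10
  A^-2 * (3 + 9*d^2 + 3*d^4) = 3*A^6 + 21*A^2 + 39*A^-2 + 21*A^-6 + 3*A^-10
  A^-4 * (3*d + 3*d^3) = -3*A^2 - 12*A^-2 - 12*A^-6 - 3*A^-10
  A^-6 * (d^2) = A^-2 + 2*A^-6 + A^-10
Summing the groups: <K> = A^14 + A^6 - A^2
Normalise by the writhe: (-A^3)^(-w) = (-A^3)^(-6) = A^-18, so f(A) = A^-18 * <K> = A^-4 + A^-12 - A^-16.
Substitute A = t^(-1/4), i.e. A^e → t^(-e/4): V(t) = -t^4 + t^3 + t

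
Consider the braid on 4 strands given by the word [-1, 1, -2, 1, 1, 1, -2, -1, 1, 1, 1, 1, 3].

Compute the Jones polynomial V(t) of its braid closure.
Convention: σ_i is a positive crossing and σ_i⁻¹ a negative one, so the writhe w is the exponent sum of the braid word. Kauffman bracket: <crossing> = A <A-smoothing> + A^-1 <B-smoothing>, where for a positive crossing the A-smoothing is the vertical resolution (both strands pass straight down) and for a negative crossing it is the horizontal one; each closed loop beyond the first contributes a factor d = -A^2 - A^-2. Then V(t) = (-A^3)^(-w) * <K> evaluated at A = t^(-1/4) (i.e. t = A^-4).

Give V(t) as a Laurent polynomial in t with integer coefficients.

t^8 - 2*t^7 + 3*t^6 - 4*t^5 + 3*t^4 - 3*t^3 + 3*t^2 - t + 1

Derivation:
The presented braid s1^-1 s1 s2^-1 s1 s1 s1 s2^-1 s1^-1 s1 s1 s1 s1 s3 on 4 strands reduces by inverse Markov moves (closure unchanged at each step):
  Destabilize: the word has the form β·s3 where s3 occurs only as the final letter (β ∈ B_3); drop it and the last strand → 3 strands.
  Deconjugate: the word is γ·β·γ⁻¹ with γ = s1^-1 (prefix) and γ⁻¹ = s1 (suffix); strip both.
Reduced to β = s1 s2^-1 s1 s1 s1 s2^-1 s1^-1 s1 s1 s1 on 3 strands, 10 crossings.
Compute on β:
First cancel adjacent σ_i σ_i⁻¹ pairs (Reidemeister II — same braid, same closure): s1 s2^-1 s1 s1 s1 s2^-1 s1^-1 s1 s1 s1 → s1 s2^-1 s1 s1 s1 s2^-1 s1 s1.
Braid: s1 s2^-1 s1 s1 s1 s2^-1 s1 s1 on 3 strands, 8 crossings.
Writhe w = (#positive) - (#negative) = 6 - 2 = 4.
State-sum expansion of <K>. There are 2^8 = 256 states.
Each crossing splits two ways (0=vertical, 1=horizontal). The state's weight is A^(#A-smoothings - #B-smoothings) * d^(loops - 1).
Tabulate the states by total A-exponent and number of loops L (A-exp: L × count):
  A^8: L=3 ×1
  A^6: L=2 ×8
  A^4: L=1 ×21, L=3 ×7
  A^2: L=2 ×54, L=4 ×2
  A^0: L=3 ×70
  A^-2: L=4 ×56
  A^-4: L=5 ×28
  A^-6: L=6 ×8
  A^-8: L=7 ×1
Each group contributes A^e * Σ count * d^(L-1):
Powers of d = -A^2 - A^-2: d^2 = A^4 + 2 + A^-4; d^3 = -A^6 - 3*A^2 - 3*A^-2 - A^-6; d^4 = A^8 + 4*A^4 + 6 + 4*A^-4 + A^-8; d^5 = -A^10 - 5*A^6 - 10*A^2 - 10*A^-2 - 5*A^-6 - A^-10; d^6 = A^12 + 6*A^8 + 15*A^4 + 20 + 15*A^-4 + 6*A^-8 + A^-12.
  A^8 * (d^2) = A^12 + 2*A^8 + A^4
  A^6 * (8*d) = -8*A^8 - 8*A^4
  A^4 * (21 + 7*d^2) = 7*A^8 + 35*A^4 + 7
  A^2 * (54*d + 2*d^3) = -2*A^8 - 60*A^4 - 60 - 2*A^-4
  A^0 * (70*d^2) = 70*A^4 + 140 + 70*A^-4
  A^-2 * (56*d^3) = -56*A^4 - 168 - 168*A^-4 - 56*A^-8
  A^-4 * (28*d^4) = 28*A^4 + 112 + 168*A^-4 + 112*A^-8 + 28*A^-12
  A^-6 * (8*d^5) = -8*A^4 - 40 - 80*A^-4 - 80*A^-8 - 40*A^-12 - 8*A^-16
  A^-8 * (d^6) = A^4 + 6 + 15*A^-4 + 20*A^-8 + 15*A^-12 + 6*A^-16 + A^-20
Summing the groups: <K> = A^12 - A^8 + 3*A^4 - 3 + 3*A^-4 - 4*A^-8 + 3*A^-12 - 2*A^-16 + A^-20
Normalise by the writhe: (-A^3)^(-w) = (-A^3)^(-4) = A^-12, so f(A) = A^-12 * <K> = 1 - A^-4 + 3*A^-8 - 3*A^-12 + 3*A^-16 - 4*A^-20 + 3*A^-24 - 2*A^-28 + A^-32.
Substitute A = t^(-1/4), i.e. A^e → t^(-e/4): V(t) = t^8 - 2*t^7 + 3*t^6 - 4*t^5 + 3*t^4 - 3*t^3 + 3*t^2 - t + 1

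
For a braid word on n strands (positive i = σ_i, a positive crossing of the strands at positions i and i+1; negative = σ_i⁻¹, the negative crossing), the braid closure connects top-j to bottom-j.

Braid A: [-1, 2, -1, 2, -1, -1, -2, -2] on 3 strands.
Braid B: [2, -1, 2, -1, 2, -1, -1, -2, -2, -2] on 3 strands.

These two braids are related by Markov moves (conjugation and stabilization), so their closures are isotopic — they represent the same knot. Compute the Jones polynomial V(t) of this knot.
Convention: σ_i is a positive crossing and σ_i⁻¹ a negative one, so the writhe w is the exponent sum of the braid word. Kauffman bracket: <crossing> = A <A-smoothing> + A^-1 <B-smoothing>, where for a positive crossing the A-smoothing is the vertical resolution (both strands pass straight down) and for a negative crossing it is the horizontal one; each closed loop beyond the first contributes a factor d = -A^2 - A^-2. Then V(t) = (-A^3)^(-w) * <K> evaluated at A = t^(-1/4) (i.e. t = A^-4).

Markov-equivalent braids have isotopic closures, hence identical knot invariants. Strip the Markov moves from each word to reach a common short braid β, then compute V(t) once on β.
Braid A: s1^-1 s2 s1^-1 s2 s1^-1 s1^-1 s2^-1 s2^-1 on 3 strands has no conjugating prefix/suffix or stabilization to strip; take β = s1^-1 s2 s1^-1 s2 s1^-1 s1^-1 s2^-1 s2^-1.
Braid B: s2 s1^-1 s2 s1^-1 s2 s1^-1 s1^-1 s2^-1 s2^-1 s2^-1 on 3 strands reduces by inverse Markov moves (closure unchanged at each step):
  Deconjugate: the word is γ·β·γ⁻¹ with γ = s2 (prefix) and γ⁻¹ = s2^-1 (suffix); strip both.
Reduced to β = s1^-1 s2 s1^-1 s2 s1^-1 s1^-1 s2^-1 s2^-1 on 3 strands, 8 crossings.
Both give the same β = s1^-1 s2 s1^-1 s2 s1^-1 s1^-1 s2^-1 s2^-1 on 3 strands, so one state sum suffices:
Braid: s1^-1 s2 s1^-1 s2 s1^-1 s1^-1 s2^-1 s2^-1 on 3 strands, 8 crossings.
Writhe w = (#positive) - (#negative) = 2 - 6 = -4.
State-sum expansion of <K>. There are 2^8 = 256 states.
Smooth each crossing (0=||, 1=⌣⌢); contribution A^(Σ sign_k(1-2s_k)) * d^(L-1).
Tabulate the states by total A-exponent and number of loops L (A-exp: L × count):
  A^8: L=5 ×1
  A^6: L=4 ×8
  A^4: L=3 ×26, L=5 ×2
  A^2: L=2 ×41, L=4 ×15
  A^0: L=1 ×26, L=3 ×43, L=5 ×1
  A^-2: L=2 ×47, L=4 ×9
  A^-4: L=1 ×11, L=3 ×16, L=5 ×1
  A^-6: L=2 ×6, L=4 ×2
  A^-8: L=3 ×1
Each group contributes A^e * Σ count * d^(L-1):
Powers of d = -A^2 - A^-2: d^2 = A^4 + 2 + A^-4; d^3 = -A^6 - 3*A^2 - 3*A^-2 - A^-6; d^4 = A^8 + 4*A^4 + 6 + 4*A^-4 + A^-8.
  A^8 * (d^4) = A^16 + 4*A^12 + 6*A^8 + 4*A^4 + 1
  A^6 * (8*d^3) = -8*A^12 - 24*A^8 - 24*A^4 - 8
  A^4 * (26*d^2 + 2*d^4) = 2*A^12 + 34*A^8 + 64*A^4 + 34 + 2*A^-4
  A^2 * (41*d + 15*d^3) = -15*A^8 - 86*A^4 - 86 - 15*A^-4
  A^0 * (26 + 43*d^2 + d^4) = A^8 + 47*A^4 + 118 + 47*A^-4 + A^-8
  A^-2 * (47*d + 9*d^3) = -9*A^4 - 74 - 74*A^-4 - 9*A^-8
  A^-4 * (11 + 16*d^2 + d^4) = A^4 + 20 + 49*A^-4 + 20*A^-8 + A^-12
  A^-6 * (6*d + 2*d^3) = -2 - 12*A^-4 - 12*A^-8 - 2*A^-12
  A^-8 * (d^2) = A^-4 + 2*A^-8 + A^-12
Summing the groups: <K> = A^16 - 2*A^12 + 2*A^8 - 3*A^4 + 3 - 2*A^-4 + 2*A^-8
Normalise by the writhe: (-A^3)^(-w) = (-A^3)^(4) = A^12, so f(A) = A^12 * <K> = A^28 - 2*A^24 + 2*A^20 - 3*A^16 + 3*A^12 - 2*A^8 + 2*A^4.
Substitute A = t^(-1/4), i.e. A^e → t^(-e/4): V(t) = 2*t^-1 - 2*t^-2 + 3*t^-3 - 3*t^-4 + 2*t^-5 - 2*t^-6 + t^-7

Answer: 2*t^-1 - 2*t^-2 + 3*t^-3 - 3*t^-4 + 2*t^-5 - 2*t^-6 + t^-7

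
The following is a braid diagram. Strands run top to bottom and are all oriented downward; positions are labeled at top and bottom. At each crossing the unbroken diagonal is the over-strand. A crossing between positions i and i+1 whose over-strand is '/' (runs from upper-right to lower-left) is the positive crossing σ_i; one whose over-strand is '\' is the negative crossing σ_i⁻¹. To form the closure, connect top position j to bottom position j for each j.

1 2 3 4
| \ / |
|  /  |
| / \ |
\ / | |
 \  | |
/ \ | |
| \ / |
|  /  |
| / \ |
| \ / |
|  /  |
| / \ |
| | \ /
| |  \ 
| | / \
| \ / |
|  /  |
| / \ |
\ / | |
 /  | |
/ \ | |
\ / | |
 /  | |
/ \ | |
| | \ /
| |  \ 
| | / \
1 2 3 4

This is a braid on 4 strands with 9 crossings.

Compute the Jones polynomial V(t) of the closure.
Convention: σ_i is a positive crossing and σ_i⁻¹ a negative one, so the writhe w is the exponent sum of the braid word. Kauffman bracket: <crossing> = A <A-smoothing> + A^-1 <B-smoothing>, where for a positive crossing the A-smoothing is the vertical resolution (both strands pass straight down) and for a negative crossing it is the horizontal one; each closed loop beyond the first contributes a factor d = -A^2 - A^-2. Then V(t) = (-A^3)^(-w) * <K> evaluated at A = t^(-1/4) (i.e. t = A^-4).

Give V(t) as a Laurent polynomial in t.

t^7 - 2*t^6 + 3*t^5 - 5*t^4 + 5*t^3 - 4*t^2 + 4*t - 2 + t^-1

Derivation:
Reading the diagram top to bottom ('/'-over between positions i,i+1 = s_i, '\'-over = s_i^-1): braid word = s2 s1^-1 s2 s2 s3^-1 s2 s1 s1 s3^-1.
Braid: s2 s1^-1 s2 s2 s3^-1 s2 s1 s1 s3^-1 on 4 strands, 9 crossings.
Writhe w = (#positive) - (#negative) = 6 - 3 = 3.
Computing the Kauffman bracket via state sum. There are 2^9 = 512 states.
Smooth each crossing (0=||, 1=⌣⌢); contribution A^(Σ sign_k(1-2s_k)) * d^(L-1).
Tabulate the states by total A-exponent and number of loops L (A-exp: L × count):
  A^9: L=3 ×1
  A^7: L=2 ×6, L=4 ×3
  A^5: L=1 ×11, L=3 ×24, L=5 ×1
  A^3: L=2 ×68, L=4 ×16
  A^1: L=1 ×38, L=3 ×85, L=5 ×3
  A^-1: L=2 ×77, L=4 ×49
  A^-3: L=3 ×69, L=5 ×15
  A^-5: L=4 ×34, L=6 ×2
  A^-7: L=5 ×9
  A^-9: L=6 ×1
Each group contributes A^e * Σ count * d^(L-1):
Powers of d = -A^2 - A^-2: d^2 = A^4 + 2 + A^-4; d^3 = -A^6 - 3*A^2 - 3*A^-2 - A^-6; d^4 = A^8 + 4*A^4 + 6 + 4*A^-4 + A^-8; d^5 = -A^10 - 5*A^6 - 10*A^2 - 10*A^-2 - 5*A^-6 - A^-10.
  A^9 * (d^2) = A^13 + 2*A^9 + A^5
  A^7 * (6*d + 3*d^3) = -3*A^13 - 15*A^9 - 15*A^5 - 3*A
  A^5 * (11 + 24*d^2 + d^4) = A^13 + 28*A^9 + 65*A^5 + 28*A + A^-3
  A^3 * (68*d + 16*d^3) = -16*A^9 - 116*A^5 - 116*A - 16*A^-3
  A^1 * (38 + 85*d^2 + 3*d^4) = 3*A^9 + 97*A^5 + 226*A + 97*A^-3 + 3*A^-7
  A^-1 * (77*d + 49*d^3) = -49*A^5 - 224*A - 224*A^-3 - 49*A^-7
  A^-3 * (69*d^2 + 15*d^4) = 15*A^5 + 129*A + 228*A^-3 + 129*A^-7 + 15*A^-11
  A^-5 * (34*d^3 + 2*d^5) = -2*A^5 - 44*A - 122*A^-3 - 122*A^-7 - 44*A^-11 - 2*A^-15
  A^-7 * (9*d^4) = 9*A + 36*A^-3 + 54*A^-7 + 36*A^-11 + 9*A^-15
  A^-9 * (d^5) = -A - 5*A^-3 - 10*A^-7 - 10*A^-11 - 5*A^-15 - A^-19
Summing the groups: <K> = -A^13 + 2*A^9 - 4*A^5 + 4*A - 5*A^-3 + 5*A^-7 - 3*A^-11 + 2*A^-15 - A^-19
Normalise by the writhe: (-A^3)^(-w) = (-A^3)^(-3) = -A^-9, so f(A) = -A^-9 * <K> = A^4 - 2 + 4*A^-4 - 4*A^-8 + 5*A^-12 - 5*A^-16 + 3*A^-20 - 2*A^-24 + A^-28.
Substitute A = t^(-1/4), i.e. A^e → t^(-e/4): V(t) = t^7 - 2*t^6 + 3*t^5 - 5*t^4 + 5*t^3 - 4*t^2 + 4*t - 2 + t^-1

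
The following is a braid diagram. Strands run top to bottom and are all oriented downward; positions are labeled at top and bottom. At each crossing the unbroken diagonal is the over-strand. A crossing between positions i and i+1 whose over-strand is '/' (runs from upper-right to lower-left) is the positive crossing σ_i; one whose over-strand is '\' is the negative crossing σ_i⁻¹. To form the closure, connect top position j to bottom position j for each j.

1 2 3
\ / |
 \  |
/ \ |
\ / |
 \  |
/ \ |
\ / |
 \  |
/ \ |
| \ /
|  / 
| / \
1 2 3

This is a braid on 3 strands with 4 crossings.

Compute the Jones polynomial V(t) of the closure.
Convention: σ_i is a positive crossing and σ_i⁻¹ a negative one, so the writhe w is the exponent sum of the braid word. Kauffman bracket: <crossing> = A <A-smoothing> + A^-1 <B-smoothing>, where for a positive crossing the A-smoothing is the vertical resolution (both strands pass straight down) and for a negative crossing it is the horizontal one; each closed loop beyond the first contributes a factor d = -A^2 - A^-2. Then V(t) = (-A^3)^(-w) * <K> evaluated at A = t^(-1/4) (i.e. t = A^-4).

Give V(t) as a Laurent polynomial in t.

t^-1 + t^-3 - t^-4

Derivation:
Reading the diagram top to bottom ('/'-over between positions i,i+1 = s_i, '\'-over = s_i^-1): braid word = s1^-1 s1^-1 s1^-1 s2.
The presented braid s1^-1 s1^-1 s1^-1 s2 on 3 strands reduces by inverse Markov moves (closure unchanged at each step):
  Destabilize: the word has the form β·s2 where s2 occurs only as the final letter (β ∈ B_2); drop it and the last strand → 2 strands.
Reduced to β = s1^-1 s1^-1 s1^-1 on 2 strands, 3 crossings.
Compute on β:
Braid: s1^-1 s1^-1 s1^-1 on 2 strands, 3 crossings.
Writhe w = (#positive) - (#negative) = 0 - 3 = -3.
Computing the Kauffman bracket via state sum. There are 2^3 = 8 states.
Each crossing splits two ways (0=vertical, 1=horizontal). The state's weight is A^(#A-smoothings - #B-smoothings) * d^(loops - 1).
  state 000: A-exp=-3, loops=2, term = A^-3 * d^1
  state 001: A-exp=-1, loops=1, term = A^-1 * d^0
  state 010: A-exp=-1, loops=1, term = A^-1 * d^0
  state 011: A-exp=+1, loops=2, term = A^1 * d^1
  state 100: A-exp=-1, loops=1, term = A^-1 * d^0
  state 101: A-exp=+1, loops=2, term = A^1 * d^1
  state 110: A-exp=+1, loops=2, term = A^1 * d^1
  state 111: A-exp=+3, loops=3, term = A^3 * d^2
Collect the terms by A-exponent (count of states per loop number):
Powers of d = -A^2 - A^-2: d^2 = A^4 + 2 + A^-4.
  A^3 * (d^2) = A^7 + 2*A^3 + A^-1
  A^1 * (3*d) = -3*A^3 - 3*A^-1
  A^-1 * (3) = 3*A^-1
  A^-3 * (d) = -A^-1 - A^-5
Summing the groups: <K> = A^7 - A^3 - A^-5
Normalise by the writhe: (-A^3)^(-w) = (-A^3)^(3) = -A^9, so f(A) = -A^9 * <K> = -A^16 + A^12 + A^4.
Substitute A = t^(-1/4), i.e. A^e → t^(-e/4): V(t) = t^-1 + t^-3 - t^-4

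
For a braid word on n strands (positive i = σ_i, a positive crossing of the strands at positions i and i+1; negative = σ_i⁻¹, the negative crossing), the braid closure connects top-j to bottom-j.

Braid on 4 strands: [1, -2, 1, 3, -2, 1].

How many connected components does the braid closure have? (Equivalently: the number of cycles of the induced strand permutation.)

2

Derivation:
Track the strand permutation on 4 strands, starting from identity.
  step 1: s1 swaps positions 1,2 -> [2 1 3 4]
  step 2: s2^-1 swaps positions 2,3 -> [2 3 1 4]
  step 3: s1 swaps positions 1,2 -> [3 2 1 4]
  step 4: s3 swaps positions 3,4 -> [3 2 4 1]
  step 5: s2^-1 swaps positions 2,3 -> [3 4 2 1]
  step 6: s1 swaps positions 1,2 -> [4 3 2 1]
Final permutation (position -> original strand): [4 3 2 1]
Closure components = cycle count of this permutation = 2.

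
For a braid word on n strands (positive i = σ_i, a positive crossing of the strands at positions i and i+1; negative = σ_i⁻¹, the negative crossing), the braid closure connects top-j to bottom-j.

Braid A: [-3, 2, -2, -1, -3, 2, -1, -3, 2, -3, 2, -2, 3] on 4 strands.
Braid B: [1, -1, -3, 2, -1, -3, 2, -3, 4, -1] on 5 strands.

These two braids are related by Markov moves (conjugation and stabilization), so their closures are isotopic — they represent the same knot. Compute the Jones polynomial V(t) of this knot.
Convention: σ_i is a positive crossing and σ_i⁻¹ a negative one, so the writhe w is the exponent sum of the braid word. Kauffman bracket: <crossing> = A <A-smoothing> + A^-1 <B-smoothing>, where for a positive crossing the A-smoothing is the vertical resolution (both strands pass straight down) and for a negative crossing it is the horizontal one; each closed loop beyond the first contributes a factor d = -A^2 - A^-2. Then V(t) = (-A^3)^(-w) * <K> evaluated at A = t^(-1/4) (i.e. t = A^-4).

Markov-equivalent braids have isotopic closures, hence identical knot invariants. Strip the Markov moves from each word to reach a common short braid β, then compute V(t) once on β.
Braid A: s3^-1 s2 s2^-1 s1^-1 s3^-1 s2 s1^-1 s3^-1 s2 s3^-1 s2 s2^-1 s3 on 4 strands reduces by inverse Markov moves (closure unchanged at each step):
  Deconjugate: the word is γ·β·γ⁻¹ with γ = s3^-1 s2 (prefix) and γ⁻¹ = s2^-1 s3 (suffix); strip both.
  Deconjugate: the word is γ·β·γ⁻¹ with γ = s2^-1 (prefix) and γ⁻¹ = s2 (suffix); strip both.
Reduced to β = s1^-1 s3^-1 s2 s1^-1 s3^-1 s2 s3^-1 on 4 strands, 7 crossings.
Braid B: s1 s1^-1 s3^-1 s2 s1^-1 s3^-1 s2 s3^-1 s4 s1^-1 on 5 strands reduces by inverse Markov moves (closure unchanged at each step):
  Deconjugate: the word is γ·β·γ⁻¹ with γ = s1 (prefix) and γ⁻¹ = s1^-1 (suffix); strip both.
  Destabilize: the word has the form β·s4 where s4 occurs only as the final letter (β ∈ B_4); drop it and the last strand → 4 strands.
Reduced to β = s1^-1 s3^-1 s2 s1^-1 s3^-1 s2 s3^-1 on 4 strands, 7 crossings.
Both give the same β = s1^-1 s3^-1 s2 s1^-1 s3^-1 s2 s3^-1 on 4 strands, so one state sum suffices:
Braid: s1^-1 s3^-1 s2 s1^-1 s3^-1 s2 s3^-1 on 4 strands, 7 crossings.
Writhe w = (#positive) - (#negative) = 2 - 5 = -3.
Computing the Kauffman bracket via state sum. There are 2^7 = 128 states.
Smooth each crossing (0=||, 1=⌣⌢); contribution A^(Σ sign_k(1-2s_k)) * d^(L-1).
Tabulate the states by total A-exponent and number of loops L (A-exp: L × count):
  A^7: L=5 ×1
  A^5: L=4 ×7
  A^3: L=3 ×20, L=5 ×1
  A^1: L=2 ×29, L=4 ×6
  A^-1: L=1 ×19, L=3 ×16
  A^-3: L=2 ×19, L=4 ×2
  A^-5: L=3 ×7
  A^-7: L=4 ×1
Each group contributes A^e * Σ count * d^(L-1):
Powers of d = -A^2 - A^-2: d^2 = A^4 + 2 + A^-4; d^3 = -A^6 - 3*A^2 - 3*A^-2 - A^-6; d^4 = A^8 + 4*A^4 + 6 + 4*A^-4 + A^-8.
  A^7 * (d^4) = A^15 + 4*A^11 + 6*A^7 + 4*A^3 + A^-1
  A^5 * (7*d^3) = -7*A^11 - 21*A^7 - 21*A^3 - 7*A^-1
  A^3 * (20*d^2 + d^4) = A^11 + 24*A^7 + 46*A^3 + 24*A^-1 + A^-5
  A^1 * (29*d + 6*d^3) = -6*A^7 - 47*A^3 - 47*A^-1 - 6*A^-5
  A^-1 * (19 + 16*d^2) = 16*A^3 + 51*A^-1 + 16*A^-5
  A^-3 * (19*d + 2*d^3) = -2*A^3 - 25*A^-1 - 25*A^-5 - 2*A^-9
  A^-5 * (7*d^2) = 7*A^-1 + 14*A^-5 + 7*A^-9
  A^-7 * (d^3) = -A^-1 - 3*A^-5 - 3*A^-9 - A^-13
Summing the groups: <K> = A^15 - 2*A^11 + 3*A^7 - 4*A^3 + 3*A^-1 - 3*A^-5 + 2*A^-9 - A^-13
Normalise by the writhe: (-A^3)^(-w) = (-A^3)^(3) = -A^9, so f(A) = -A^9 * <K> = -A^24 + 2*A^20 - 3*A^16 + 4*A^12 - 3*A^8 + 3*A^4 - 2 + A^-4.
Substitute A = t^(-1/4), i.e. A^e → t^(-e/4): V(t) = t - 2 + 3*t^-1 - 3*t^-2 + 4*t^-3 - 3*t^-4 + 2*t^-5 - t^-6

Answer: t - 2 + 3*t^-1 - 3*t^-2 + 4*t^-3 - 3*t^-4 + 2*t^-5 - t^-6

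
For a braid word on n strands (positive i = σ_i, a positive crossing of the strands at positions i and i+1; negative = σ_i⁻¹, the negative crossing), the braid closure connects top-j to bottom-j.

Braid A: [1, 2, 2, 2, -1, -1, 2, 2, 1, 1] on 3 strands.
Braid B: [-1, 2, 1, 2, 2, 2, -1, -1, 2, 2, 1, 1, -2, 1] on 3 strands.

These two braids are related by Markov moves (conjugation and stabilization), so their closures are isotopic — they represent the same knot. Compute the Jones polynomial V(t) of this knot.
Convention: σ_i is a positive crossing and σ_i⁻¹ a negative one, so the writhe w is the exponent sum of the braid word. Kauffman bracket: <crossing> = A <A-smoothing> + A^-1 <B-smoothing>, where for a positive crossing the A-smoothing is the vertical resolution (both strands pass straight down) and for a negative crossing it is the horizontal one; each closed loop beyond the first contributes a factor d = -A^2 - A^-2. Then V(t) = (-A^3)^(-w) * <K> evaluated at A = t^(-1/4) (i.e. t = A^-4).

t^10 - 3*t^9 + 5*t^8 - 7*t^7 + 7*t^6 - 7*t^5 + 6*t^4 - 3*t^3 + 2*t^2

Derivation:
Markov-equivalent braids have isotopic closures, hence identical knot invariants. Strip the Markov moves from each word to reach a common short braid β, then compute V(t) once on β.
Braid A: s1 s2 s2 s2 s1^-1 s1^-1 s2 s2 s1 s1 on 3 strands has no conjugating prefix/suffix or stabilization to strip; take β = s1 s2 s2 s2 s1^-1 s1^-1 s2 s2 s1 s1.
Braid B: s1^-1 s2 s1 s2 s2 s2 s1^-1 s1^-1 s2 s2 s1 s1 s2^-1 s1 on 3 strands reduces by inverse Markov moves (closure unchanged at each step):
  Deconjugate: the word is γ·β·γ⁻¹ with γ = s1^-1 s2 (prefix) and γ⁻¹ = s2^-1 s1 (suffix); strip both.
Reduced to β = s1 s2 s2 s2 s1^-1 s1^-1 s2 s2 s1 s1 on 3 strands, 10 crossings.
Both give the same β = s1 s2 s2 s2 s1^-1 s1^-1 s2 s2 s1 s1 on 3 strands, so one state sum suffices:
Braid: s1 s2 s2 s2 s1^-1 s1^-1 s2 s2 s1 s1 on 3 strands, 10 crossings.
Writhe w = (#positive) - (#negative) = 8 - 2 = 6.
Enumerate smoothing states for the bracket polynomial. There are 2^10 = 1024 states.
Smooth each crossing (0=||, 1=⌣⌢); contribution A^(Σ sign_k(1-2s_k)) * d^(L-1).
Tabulate the states by total A-exponent and number of loops L (A-exp: L × count):
  A^10: L=3 ×1
  A^8: L=2 ×7, L=4 ×3
  A^6: L=1 ×10, L=3 ×32, L=5 ×3
  A^4: L=2 ×76, L=4 ×43, L=6 ×1
  A^2: L=1 ×51, L=3 ×132, L=5 ×27
  A^0: L=2 ×135, L=4 ×109, L=6 ×8
  A^-2: L=3 ×161, L=5 ×48, L=7 ×1
  A^-4: L=4 ×109, L=6 ×11
  A^-6: L=5 ×44, L=7 ×1
  A^-8: L=6 ×10
  A^-10: L=7 ×1
Each group contributes A^e * Σ count * d^(L-1):
Powers of d = -A^2 - A^-2: d^2 = A^4 + 2 + A^-4; d^3 = -A^6 - 3*A^2 - 3*A^-2 - A^-6; d^4 = A^8 + 4*A^4 + 6 + 4*A^-4 + A^-8; d^5 = -A^10 - 5*A^6 - 10*A^2 - 10*A^-2 - 5*A^-6 - A^-10; d^6 = A^12 + 6*A^8 + 15*A^4 + 20 + 15*A^-4 + 6*A^-8 + A^-12.
  A^10 * (d^2) = A^14 + 2*A^10 + A^6
  A^8 * (7*d + 3*d^3) = -3*A^14 - 16*A^10 - 16*A^6 - 3*A^2
  A^6 * (10 + 32*d^2 + 3*d^4) = 3*A^14 + 44*A^10 + 92*A^6 + 44*A^2 + 3*A^-2
  A^4 * (76*d + 43*d^3 + d^5) = -A^14 - 48*A^10 - 215*A^6 - 215*A^2 - 48*A^-2 - A^-6
  A^2 * (51 + 132*d^2 + 27*d^4) = 27*A^10 + 240*A^6 + 477*A^2 + 240*A^-2 + 27*A^-6
  A^0 * (135*d + 109*d^3 + 8*d^5) = -8*A^10 - 149*A^6 - 542*A^2 - 542*A^-2 - 149*A^-6 - 8*A^-10
  A^-2 * (161*d^2 + 48*d^4 + d^6) = A^10 + 54*A^6 + 368*A^2 + 630*A^-2 + 368*A^-6 + 54*A^-10 + A^-14
  A^-4 * (109*d^3 + 11*d^5) = -11*A^6 - 164*A^2 - 437*A^-2 - 437*A^-6 - 164*A^-10 - 11*A^-14
  A^-6 * (44*d^4 + d^6) = A^6 + 50*A^2 + 191*A^-2 + 284*A^-6 + 191*A^-10 + 50*A^-14 + A^-18
  A^-8 * (10*d^5) = -10*A^2 - 50*A^-2 - 100*A^-6 - 100*A^-10 - 50*A^-14 - 10*A^-18
  A^-10 * (d^6) = A^2 + 6*A^-2 + 15*A^-6 + 20*A^-10 + 15*A^-14 + 6*A^-18 + A^-22
Summing the groups: <K> = 2*A^10 - 3*A^6 + 6*A^2 - 7*A^-2 + 7*A^-6 - 7*A^-10 + 5*A^-14 - 3*A^-18 + A^-22
Normalise by the writhe: (-A^3)^(-w) = (-A^3)^(-6) = A^-18, so f(A) = A^-18 * <K> = 2*A^-8 - 3*A^-12 + 6*A^-16 - 7*A^-20 + 7*A^-24 - 7*A^-28 + 5*A^-32 - 3*A^-36 + A^-40.
Substitute A = t^(-1/4), i.e. A^e → t^(-e/4): V(t) = t^10 - 3*t^9 + 5*t^8 - 7*t^7 + 7*t^6 - 7*t^5 + 6*t^4 - 3*t^3 + 2*t^2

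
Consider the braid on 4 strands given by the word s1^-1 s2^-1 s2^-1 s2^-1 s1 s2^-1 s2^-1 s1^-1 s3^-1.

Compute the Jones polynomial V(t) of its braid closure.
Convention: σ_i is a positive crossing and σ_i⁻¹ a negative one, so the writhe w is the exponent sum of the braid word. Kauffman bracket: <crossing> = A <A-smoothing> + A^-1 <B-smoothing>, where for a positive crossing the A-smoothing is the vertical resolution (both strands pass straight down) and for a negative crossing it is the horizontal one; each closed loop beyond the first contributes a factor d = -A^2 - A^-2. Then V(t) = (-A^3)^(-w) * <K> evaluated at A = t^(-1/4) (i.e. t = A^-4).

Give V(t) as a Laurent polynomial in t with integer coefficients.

t^-2 - t^-3 + 3*t^-4 - 3*t^-5 + 3*t^-6 - 3*t^-7 + 2*t^-8 - t^-9

Derivation:
The presented braid s1^-1 s2^-1 s2^-1 s2^-1 s1 s2^-1 s2^-1 s1^-1 s3^-1 on 4 strands reduces by inverse Markov moves (closure unchanged at each step):
  Destabilize: the word has the form β·s3^-1 where s3^-1 occurs only as the final letter (β ∈ B_3); drop it and the last strand → 3 strands.
Reduced to β = s1^-1 s2^-1 s2^-1 s2^-1 s1 s2^-1 s2^-1 s1^-1 on 3 strands, 8 crossings.
Compute on β:
Braid: s1^-1 s2^-1 s2^-1 s2^-1 s1 s2^-1 s2^-1 s1^-1 on 3 strands, 8 crossings.
Writhe w = (#positive) - (#negative) = 1 - 7 = -6.
Computing the Kauffman bracket via state sum. There are 2^8 = 256 states.
Each crossing splits two ways (0=vertical, 1=horizontal). The state's weight is A^(#A-smoothings - #B-smoothings) * d^(loops - 1).
Tabulate the states by total A-exponent and number of loops L (A-exp: L × count):
  A^8: L=6 ×1
  A^6: L=5 ×8
  A^4: L=4 ×27, L=6 ×1
  A^2: L=3 ×49, L=5 ×7
  A^0: L=2 ×49, L=4 ×21
  A^-2: L=1 ×22, L=3 ×34
  A^-4: L=2 ×27, L=4 ×1
  A^-6: L=1 ×5, L=3 ×3
  A^-8: L=2 ×1
Each group contributes A^e * Σ count * d^(L-1):
Powers of d = -A^2 - A^-2: d^2 = A^4 + 2 + A^-4; d^3 = -A^6 - 3*A^2 - 3*A^-2 - A^-6; d^4 = A^8 + 4*A^4 + 6 + 4*A^-4 + A^-8; d^5 = -A^10 - 5*A^6 - 10*A^2 - 10*A^-2 - 5*A^-6 - A^-10.
  A^8 * (d^5) = -A^18 - 5*A^14 - 10*A^10 - 10*A^6 - 5*A^2 - A^-2
  A^6 * (8*d^4) = 8*A^14 + 32*A^10 + 48*A^6 + 32*A^2 + 8*A^-2
  A^4 * (27*d^3 + d^5) = -A^14 - 32*A^10 - 91*A^6 - 91*A^2 - 32*A^-2 - A^-6
  A^2 * (49*d^2 + 7*d^4) = 7*A^10 + 77*A^6 + 140*A^2 + 77*A^-2 + 7*A^-6
  A^0 * (49*d + 21*d^3) = -21*A^6 - 112*A^2 - 112*A^-2 - 21*A^-6
  A^-2 * (22 + 34*d^2) = 34*A^2 + 90*A^-2 + 34*A^-6
  A^-4 * (27*d + d^3) = -A^2 - 30*A^-2 - 30*A^-6 - A^-10
  A^-6 * (5 + 3*d^2) = 3*A^-2 + 11*A^-6 + 3*A^-10
  A^-8 * (d) = -A^-6 - A^-10
Summing the groups: <K> = -A^18 + 2*A^14 - 3*A^10 + 3*A^6 - 3*A^2 + 3*A^-2 - A^-6 + A^-10
Normalise by the writhe: (-A^3)^(-w) = (-A^3)^(6) = A^18, so f(A) = A^18 * <K> = -A^36 + 2*A^32 - 3*A^28 + 3*A^24 - 3*A^20 + 3*A^16 - A^12 + A^8.
Substitute A = t^(-1/4), i.e. A^e → t^(-e/4): V(t) = t^-2 - t^-3 + 3*t^-4 - 3*t^-5 + 3*t^-6 - 3*t^-7 + 2*t^-8 - t^-9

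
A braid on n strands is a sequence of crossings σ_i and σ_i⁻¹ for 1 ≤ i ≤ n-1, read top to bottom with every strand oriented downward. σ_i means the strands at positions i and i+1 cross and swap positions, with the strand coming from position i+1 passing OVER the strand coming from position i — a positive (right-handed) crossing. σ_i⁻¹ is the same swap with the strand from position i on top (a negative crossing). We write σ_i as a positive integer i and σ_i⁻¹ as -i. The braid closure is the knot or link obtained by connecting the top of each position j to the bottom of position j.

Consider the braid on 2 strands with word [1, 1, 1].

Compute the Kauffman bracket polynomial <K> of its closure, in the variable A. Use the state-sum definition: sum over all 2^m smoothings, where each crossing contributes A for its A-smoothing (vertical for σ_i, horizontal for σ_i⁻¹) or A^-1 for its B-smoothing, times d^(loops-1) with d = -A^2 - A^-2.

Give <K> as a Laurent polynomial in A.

-A^5 - A^-3 + A^-7

Derivation:
Braid: s1 s1 s1 on 2 strands, 3 crossings.
Writhe w = (#positive) - (#negative) = 3 - 0 = 3.
Enumerate smoothing states for the bracket polynomial. There are 2^3 = 8 states.
For each crossing: s=0 is the vertical smoothing, s=1 horizontal. Crossing k contributes A^(sign_k * (1 - 2*s_k)); loop factor d = -A^2 - A^-2.
  state 000: A-exp=+3, loops=2, term = A^3 * d^1
  state 001: A-exp=+1, loops=1, term = A^1 * d^0
  state 010: A-exp=+1, loops=1, term = A^1 * d^0
  state 011: A-exp=-1, loops=2, term = A^-1 * d^1
  state 100: A-exp=+1, loops=1, term = A^1 * d^0
  state 101: A-exp=-1, loops=2, term = A^-1 * d^1
  state 110: A-exp=-1, loops=2, term = A^-1 * d^1
  state 111: A-exp=-3, loops=3, term = A^-3 * d^2
Collect the terms by A-exponent (count of states per loop number):
Powers of d = -A^2 - A^-2: d^2 = A^4 + 2 + A^-4.
  A^3 * (d) = -A^5 - A
  A^1 * (3) = 3*A
  A^-1 * (3*d) = -3*A - 3*A^-3
  A^-3 * (d^2) = A + 2*A^-3 + A^-7
Summing the groups: <K> = -A^5 - A^-3 + A^-7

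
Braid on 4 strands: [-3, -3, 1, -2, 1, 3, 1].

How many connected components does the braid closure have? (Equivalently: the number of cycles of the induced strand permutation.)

1

Derivation:
Track the strand permutation on 4 strands, starting from identity.
  step 1: s3^-1 swaps positions 3,4 -> [1 2 4 3]
  step 2: s3^-1 swaps positions 3,4 -> [1 2 3 4]
  step 3: s1 swaps positions 1,2 -> [2 1 3 4]
  step 4: s2^-1 swaps positions 2,3 -> [2 3 1 4]
  step 5: s1 swaps positions 1,2 -> [3 2 1 4]
  step 6: s3 swaps positions 3,4 -> [3 2 4 1]
  step 7: s1 swaps positions 1,2 -> [2 3 4 1]
Final permutation (position -> original strand): [2 3 4 1]
Closure components = cycle count of this permutation = 1.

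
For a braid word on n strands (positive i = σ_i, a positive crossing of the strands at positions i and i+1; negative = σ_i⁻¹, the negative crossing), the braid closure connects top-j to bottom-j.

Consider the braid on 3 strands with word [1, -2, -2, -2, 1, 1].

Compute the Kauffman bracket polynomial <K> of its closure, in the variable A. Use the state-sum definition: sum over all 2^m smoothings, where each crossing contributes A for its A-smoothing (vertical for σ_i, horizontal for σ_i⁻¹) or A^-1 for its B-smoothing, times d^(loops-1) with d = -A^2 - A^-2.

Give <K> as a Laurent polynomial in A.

-A^12 + A^8 - A^4 + 3 - A^-4 + A^-8 - A^-12

Derivation:
Braid: s1 s2^-1 s2^-1 s2^-1 s1 s1 on 3 strands, 6 crossings.
Writhe w = (#positive) - (#negative) = 3 - 3 = 0.
State-sum expansion of <K>. There are 2^6 = 64 states.
Each crossing splits two ways (0=vertical, 1=horizontal). The state's weight is A^(#A-smoothings - #B-smoothings) * d^(loops - 1).
Tabulate the states by total A-exponent and number of loops L (A-exp: L × count):
  A^6: L=4 ×1
  A^4: L=3 ×6
  A^2: L=2 ×12, L=4 ×3
  A^0: L=1 ×9, L=3 ×10, L=5 ×1
  A^-2: L=2 ×12, L=4 ×3
  A^-4: L=3 ×6
  A^-6: L=4 ×1
Each group contributes A^e * Σ count * d^(L-1):
Powers of d = -A^2 - A^-2: d^2 = A^4 + 2 + A^-4; d^3 = -A^6 - 3*A^2 - 3*A^-2 - A^-6; d^4 = A^8 + 4*A^4 + 6 + 4*A^-4 + A^-8.
  A^6 * (d^3) = -A^12 - 3*A^8 - 3*A^4 - 1
  A^4 * (6*d^2) = 6*A^8 + 12*A^4 + 6
  A^2 * (12*d + 3*d^3) = -3*A^8 - 21*A^4 - 21 - 3*A^-4
  A^0 * (9 + 10*d^2 + d^4) = A^8 + 14*A^4 + 35 + 14*A^-4 + A^-8
  A^-2 * (12*d + 3*d^3) = -3*A^4 - 21 - 21*A^-4 - 3*A^-8
  A^-4 * (6*d^2) = 6 + 12*A^-4 + 6*A^-8
  A^-6 * (d^3) = -1 - 3*A^-4 - 3*A^-8 - A^-12
Summing the groups: <K> = -A^12 + A^8 - A^4 + 3 - A^-4 + A^-8 - A^-12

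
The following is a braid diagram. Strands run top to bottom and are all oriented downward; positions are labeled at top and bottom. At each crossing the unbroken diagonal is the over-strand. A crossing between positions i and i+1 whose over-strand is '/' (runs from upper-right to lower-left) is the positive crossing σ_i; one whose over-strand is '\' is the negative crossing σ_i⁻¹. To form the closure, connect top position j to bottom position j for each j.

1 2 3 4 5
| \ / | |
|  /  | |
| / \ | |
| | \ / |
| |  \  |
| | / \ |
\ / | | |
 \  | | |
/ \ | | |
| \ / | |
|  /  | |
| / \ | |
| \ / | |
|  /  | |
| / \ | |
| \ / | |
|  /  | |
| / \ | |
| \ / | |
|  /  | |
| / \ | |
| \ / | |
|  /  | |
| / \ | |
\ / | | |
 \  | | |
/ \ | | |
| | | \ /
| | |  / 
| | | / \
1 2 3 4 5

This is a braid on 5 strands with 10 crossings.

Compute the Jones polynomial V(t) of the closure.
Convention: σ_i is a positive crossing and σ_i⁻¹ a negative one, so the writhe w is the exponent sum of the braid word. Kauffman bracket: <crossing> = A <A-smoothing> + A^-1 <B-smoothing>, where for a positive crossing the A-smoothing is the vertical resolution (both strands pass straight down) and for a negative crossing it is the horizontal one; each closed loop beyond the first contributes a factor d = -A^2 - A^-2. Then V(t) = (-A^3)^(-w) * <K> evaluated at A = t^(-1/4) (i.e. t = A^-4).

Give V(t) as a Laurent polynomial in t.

Reading the diagram top to bottom ('/'-over between positions i,i+1 = s_i, '\'-over = s_i^-1): braid word = s2 s3^-1 s1^-1 s2 s2 s2 s2 s2 s1^-1 s4.
The presented braid s2 s3^-1 s1^-1 s2 s2 s2 s2 s2 s1^-1 s4 on 5 strands reduces by inverse Markov moves (closure unchanged at each step):
  Destabilize: the word has the form β·s4 where s4 occurs only as the final letter (β ∈ B_4); drop it and the last strand → 4 strands.
Reduced to β = s2 s3^-1 s1^-1 s2 s2 s2 s2 s2 s1^-1 on 4 strands, 9 crossings.
Compute on β:
Braid: s2 s3^-1 s1^-1 s2 s2 s2 s2 s2 s1^-1 on 4 strands, 9 crossings.
Writhe w = (#positive) - (#negative) = 6 - 3 = 3.
State-sum expansion of <K>. There are 2^9 = 512 states.
For each crossing: s=0 is the vertical smoothing, s=1 horizontal. Crossing k contributes A^(sign_k * (1 - 2*s_k)); loop factor d = -A^2 - A^-2.
Tabulate the states by total A-exponent and number of loops L (A-exp: L × count):
  A^9: L=3 ×1
  A^7: L=2 ×8, L=4 ×1
  A^5: L=1 ×17, L=3 ×19
  A^3: L=2 ×63, L=4 ×21
  A^1: L=3 ×111, L=5 ×15
  A^-1: L=4 ×120, L=6 ×6
  A^-3: L=5 ×83, L=7 ×1
  A^-5: L=6 ×36
  A^-7: L=7 ×9
  A^-9: L=8 ×1
Each group contributes A^e * Σ count * d^(L-1):
Powers of d = -A^2 - A^-2: d^2 = A^4 + 2 + A^-4; d^3 = -A^6 - 3*A^2 - 3*A^-2 - A^-6; d^4 = A^8 + 4*A^4 + 6 + 4*A^-4 + A^-8; d^5 = -A^10 - 5*A^6 - 10*A^2 - 10*A^-2 - 5*A^-6 - A^-10; d^6 = A^12 + 6*A^8 + 15*A^4 + 20 + 15*A^-4 + 6*A^-8 + A^-12; d^7 = -A^14 - 7*A^10 - 21*A^6 - 35*A^2 - 35*A^-2 - 21*A^-6 - 7*A^-10 - A^-14.
  A^9 * (d^2) = A^13 + 2*A^9 + A^5
  A^7 * (8*d + d^3) = -A^13 - 11*A^9 - 11*A^5 - A
  A^5 * (17 + 19*d^2) = 19*A^9 + 55*A^5 + 19*A
  A^3 * (63*d + 21*d^3) = -21*A^9 - 126*A^5 - 126*A - 21*A^-3
  A^1 * (111*d^2 + 15*d^4) = 15*A^9 + 171*A^5 + 312*A + 171*A^-3 + 15*A^-7
  A^-1 * (120*d^3 + 6*d^5) = -6*A^9 - 150*A^5 - 420*A - 420*A^-3 - 150*A^-7 - 6*A^-11
  A^-3 * (83*d^4 + d^6) = A^9 + 89*A^5 + 347*A + 518*A^-3 + 347*A^-7 + 89*A^-11 + A^-15
  A^-5 * (36*d^5) = -36*A^5 - 180*A - 360*A^-3 - 360*A^-7 - 180*A^-11 - 36*A^-15
  A^-7 * (9*d^6) = 9*A^5 + 54*A + 135*A^-3 + 180*A^-7 + 135*A^-11 + 54*A^-15 + 9*A^-19
  A^-9 * (d^7) = -A^5 - 7*A - 21*A^-3 - 35*A^-7 - 35*A^-11 - 21*A^-15 - 7*A^-19 - A^-23
Summing the groups: <K> = -A^9 + A^5 - 2*A + 2*A^-3 - 3*A^-7 + 3*A^-11 - 2*A^-15 + 2*A^-19 - A^-23
Normalise by the writhe: (-A^3)^(-w) = (-A^3)^(-3) = -A^-9, so f(A) = -A^-9 * <K> = 1 - A^-4 + 2*A^-8 - 2*A^-12 + 3*A^-16 - 3*A^-20 + 2*A^-24 - 2*A^-28 + A^-32.
Substitute A = t^(-1/4), i.e. A^e → t^(-e/4): V(t) = t^8 - 2*t^7 + 2*t^6 - 3*t^5 + 3*t^4 - 2*t^3 + 2*t^2 - t + 1

Answer: t^8 - 2*t^7 + 2*t^6 - 3*t^5 + 3*t^4 - 2*t^3 + 2*t^2 - t + 1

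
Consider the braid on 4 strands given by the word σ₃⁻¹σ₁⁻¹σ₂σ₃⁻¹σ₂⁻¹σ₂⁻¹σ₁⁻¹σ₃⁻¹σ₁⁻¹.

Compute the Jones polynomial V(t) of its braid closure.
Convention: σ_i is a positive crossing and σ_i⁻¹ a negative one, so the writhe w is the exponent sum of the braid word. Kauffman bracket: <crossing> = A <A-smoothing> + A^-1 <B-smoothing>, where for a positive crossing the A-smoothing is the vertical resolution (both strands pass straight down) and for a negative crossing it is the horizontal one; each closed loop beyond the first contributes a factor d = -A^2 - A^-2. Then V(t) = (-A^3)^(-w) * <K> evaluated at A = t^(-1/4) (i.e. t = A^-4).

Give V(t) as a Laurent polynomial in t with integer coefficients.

Braid: s3^-1 s1^-1 s2 s3^-1 s2^-1 s2^-1 s1^-1 s3^-1 s1^-1 on 4 strands, 9 crossings.
Writhe w = (#positive) - (#negative) = 1 - 8 = -7.
Enumerate smoothing states for the bracket polynomial. There are 2^9 = 512 states.
Smooth each crossing (0=||, 1=⌣⌢); contribution A^(Σ sign_k(1-2s_k)) * d^(L-1).
Tabulate the states by total A-exponent and number of loops L (A-exp: L × count):
  A^9: L=6 ×1
  A^7: L=5 ×9
  A^5: L=4 ×34, L=6 ×2
  A^3: L=3 ×67, L=5 ×17
  A^1: L=2 ×69, L=4 ×56, L=6 ×1
  A^-1: L=1 ×30, L=3 ×88, L=5 ×8
  A^-3: L=2 ×61, L=4 ×23
  A^-5: L=1 ×9, L=3 ×26, L=5 ×1
  A^-7: L=2 ×6, L=4 ×3
  A^-9: L=3 ×1
Each group contributes A^e * Σ count * d^(L-1):
Powers of d = -A^2 - A^-2: d^2 = A^4 + 2 + A^-4; d^3 = -A^6 - 3*A^2 - 3*A^-2 - A^-6; d^4 = A^8 + 4*A^4 + 6 + 4*A^-4 + A^-8; d^5 = -A^10 - 5*A^6 - 10*A^2 - 10*A^-2 - 5*A^-6 - A^-10.
  A^9 * (d^5) = -A^19 - 5*A^15 - 10*A^11 - 10*A^7 - 5*A^3 - A^-1
  A^7 * (9*d^4) = 9*A^15 + 36*A^11 + 54*A^7 + 36*A^3 + 9*A^-1
  A^5 * (34*d^3 + 2*d^5) = -2*A^15 - 44*A^11 - 122*A^7 - 122*A^3 - 44*A^-1 - 2*A^-5
  A^3 * (67*d^2 + 17*d^4) = 17*A^11 + 135*A^7 + 236*A^3 + 135*A^-1 + 17*A^-5
  A^1 * (69*d + 56*d^3 + d^5) = -A^11 - 61*A^7 - 247*A^3 - 247*A^-1 - 61*A^-5 - A^-9
  A^-1 * (30 + 88*d^2 + 8*d^4) = 8*A^7 + 120*A^3 + 254*A^-1 + 120*A^-5 + 8*A^-9
  A^-3 * (61*d + 23*d^3) = -23*A^3 - 130*A^-1 - 130*A^-5 - 23*A^-9
  A^-5 * (9 + 26*d^2 + d^4) = A^3 + 30*A^-1 + 67*A^-5 + 30*A^-9 + A^-13
  A^-7 * (6*d + 3*d^3) = -3*A^-1 - 15*A^-5 - 15*A^-9 - 3*A^-13
  A^-9 * (d^2) = A^-5 + 2*A^-9 + A^-13
Summing the groups: <K> = -A^19 + 2*A^15 - 2*A^11 + 4*A^7 - 4*A^3 + 3*A^-1 - 3*A^-5 + A^-9 - A^-13
Normalise by the writhe: (-A^3)^(-w) = (-A^3)^(7) = -A^21, so f(A) = -A^21 * <K> = A^40 - 2*A^36 + 2*A^32 - 4*A^28 + 4*A^24 - 3*A^20 + 3*A^16 - A^12 + A^8.
Substitute A = t^(-1/4), i.e. A^e → t^(-e/4): V(t) = t^-2 - t^-3 + 3*t^-4 - 3*t^-5 + 4*t^-6 - 4*t^-7 + 2*t^-8 - 2*t^-9 + t^-10

Answer: t^-2 - t^-3 + 3*t^-4 - 3*t^-5 + 4*t^-6 - 4*t^-7 + 2*t^-8 - 2*t^-9 + t^-10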